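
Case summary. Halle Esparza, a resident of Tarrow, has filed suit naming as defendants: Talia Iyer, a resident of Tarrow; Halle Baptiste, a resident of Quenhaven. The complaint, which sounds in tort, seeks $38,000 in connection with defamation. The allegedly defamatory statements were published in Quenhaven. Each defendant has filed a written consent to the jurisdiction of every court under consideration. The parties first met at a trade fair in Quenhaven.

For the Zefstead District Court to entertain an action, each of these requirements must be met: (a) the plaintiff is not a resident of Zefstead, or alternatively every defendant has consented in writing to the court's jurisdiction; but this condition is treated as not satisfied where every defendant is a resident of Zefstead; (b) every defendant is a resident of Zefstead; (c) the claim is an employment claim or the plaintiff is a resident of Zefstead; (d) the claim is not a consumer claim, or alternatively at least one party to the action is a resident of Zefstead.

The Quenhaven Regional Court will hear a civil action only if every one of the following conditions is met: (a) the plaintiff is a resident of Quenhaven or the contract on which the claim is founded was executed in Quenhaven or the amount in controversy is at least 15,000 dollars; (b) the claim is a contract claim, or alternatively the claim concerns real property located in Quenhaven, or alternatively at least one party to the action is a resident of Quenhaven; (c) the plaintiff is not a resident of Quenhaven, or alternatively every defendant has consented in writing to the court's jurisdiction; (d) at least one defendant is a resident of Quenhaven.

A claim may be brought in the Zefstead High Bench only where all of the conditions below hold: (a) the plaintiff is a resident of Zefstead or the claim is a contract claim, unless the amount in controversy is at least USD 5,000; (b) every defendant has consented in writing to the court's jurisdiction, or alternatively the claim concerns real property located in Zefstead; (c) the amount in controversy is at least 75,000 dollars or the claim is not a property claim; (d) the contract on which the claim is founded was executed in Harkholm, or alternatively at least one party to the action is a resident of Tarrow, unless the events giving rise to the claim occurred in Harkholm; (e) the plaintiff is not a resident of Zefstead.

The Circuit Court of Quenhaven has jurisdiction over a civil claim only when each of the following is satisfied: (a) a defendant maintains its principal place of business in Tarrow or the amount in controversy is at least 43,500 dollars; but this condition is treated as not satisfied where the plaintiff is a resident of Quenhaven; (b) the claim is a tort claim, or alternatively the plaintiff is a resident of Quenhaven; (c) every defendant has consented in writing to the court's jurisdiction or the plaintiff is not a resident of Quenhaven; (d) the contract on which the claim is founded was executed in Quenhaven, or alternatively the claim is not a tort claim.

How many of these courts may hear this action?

2

The Zefstead District Court:
  (a) The plaintiff resides in Tarrow, which is not Zefstead — that alternative is enough. The carve-out does not apply: the defendants reside as follows — Talia Iyer in Tarrow, Halle Baptiste in Quenhaven — not all in Zefstead. Met.
  (b) The defendants reside as follows — Talia Iyer in Tarrow, Halle Baptiste in Quenhaven — not all in Zefstead. Condition not met.
  (c) The claim is a tort claim, not an employment claim; the plaintiff resides in Tarrow, not Zefstead — none of the alternatives is met. Not met.
  (d) The claim is a tort claim, not a consumer claim — that alternative is enough. Condition met.
  → The court lacks jurisdiction.
The Quenhaven Regional Court:
  (a) The amount in controversy is $38,000, which meets the 15,000 dollars floor, which satisfies one of the alternatives. Met.
  (b) Halle Baptiste resides in Quenhaven, so one alternative holds. Met.
  (c) The plaintiff resides in Tarrow, which is not Quenhaven — that alternative is enough. Condition met.
  (d) Halle Baptiste resides in Quenhaven. Condition met.
  → Every requirement is satisfied — jurisdiction.
The Zefstead High Bench:
  (a) The plaintiff resides in Tarrow, not Zefstead; the claim is a tort claim, not a contract claim — none of the alternatives is met. The proviso rescues it, though: the amount in controversy is $38,000, which meets the USD 5,000 floor. Met.
  (b) Every defendant has filed written consent, which satisfies one of the alternatives. Satisfied.
  (c) The claim is a tort claim, not a property claim, which satisfies one of the alternatives. Satisfied.
  (d) Halle Esparza resides in Tarrow, so this disjunct is met. Condition met.
  (e) The plaintiff resides in Tarrow, which is not Zefstead. Condition met.
  → The court has jurisdiction.
The Circuit Court of Quenhaven:
  (a) No defendant is a corporation; the amount in controversy is 38,000 dollars, below the USD 43,500 floor — no alternative holds. Not satisfied.
  (b) The claim is a tort claim, so this disjunct is met. Condition met.
  (c) Every defendant has filed written consent, so this disjunct is met. Satisfied.
  (d) No contract (and hence no place of execution) is alleged; the claim is a tort claim — every alternative fails. Not satisfied.
  → The court lacks jurisdiction.
Courts with jurisdiction: the Quenhaven Regional Court, the Zefstead High Bench — 2 in total.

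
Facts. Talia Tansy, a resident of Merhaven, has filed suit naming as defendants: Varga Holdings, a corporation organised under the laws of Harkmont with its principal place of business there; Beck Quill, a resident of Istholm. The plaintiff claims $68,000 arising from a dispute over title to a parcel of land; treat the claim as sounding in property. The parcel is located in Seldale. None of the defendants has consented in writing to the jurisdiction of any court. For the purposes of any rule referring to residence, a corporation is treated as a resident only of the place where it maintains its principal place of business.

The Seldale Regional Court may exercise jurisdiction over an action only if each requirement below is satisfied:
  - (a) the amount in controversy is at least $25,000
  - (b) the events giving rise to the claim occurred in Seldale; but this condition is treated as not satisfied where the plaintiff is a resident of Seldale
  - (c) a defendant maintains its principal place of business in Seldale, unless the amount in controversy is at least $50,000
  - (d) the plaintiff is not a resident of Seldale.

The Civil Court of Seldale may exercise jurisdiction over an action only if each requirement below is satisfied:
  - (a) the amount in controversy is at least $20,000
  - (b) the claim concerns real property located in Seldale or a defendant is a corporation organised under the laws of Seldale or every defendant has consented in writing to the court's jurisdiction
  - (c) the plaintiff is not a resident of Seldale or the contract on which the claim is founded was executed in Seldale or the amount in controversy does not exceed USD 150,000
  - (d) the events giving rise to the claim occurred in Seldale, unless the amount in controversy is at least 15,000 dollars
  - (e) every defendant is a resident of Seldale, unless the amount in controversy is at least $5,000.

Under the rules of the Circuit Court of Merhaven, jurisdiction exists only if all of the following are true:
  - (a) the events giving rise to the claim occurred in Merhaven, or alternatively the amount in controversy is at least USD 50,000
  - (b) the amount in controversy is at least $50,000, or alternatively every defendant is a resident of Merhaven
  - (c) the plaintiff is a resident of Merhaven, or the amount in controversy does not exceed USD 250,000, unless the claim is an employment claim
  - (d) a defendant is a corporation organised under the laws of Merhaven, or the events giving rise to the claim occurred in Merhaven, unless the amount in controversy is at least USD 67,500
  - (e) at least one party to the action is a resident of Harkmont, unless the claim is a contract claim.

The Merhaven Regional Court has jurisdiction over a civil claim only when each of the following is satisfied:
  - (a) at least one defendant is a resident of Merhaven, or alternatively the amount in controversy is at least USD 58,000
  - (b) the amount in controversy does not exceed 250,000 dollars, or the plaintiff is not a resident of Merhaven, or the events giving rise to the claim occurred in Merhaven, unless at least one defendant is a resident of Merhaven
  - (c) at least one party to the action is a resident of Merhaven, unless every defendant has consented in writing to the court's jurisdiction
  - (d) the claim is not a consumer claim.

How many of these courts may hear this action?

The Seldale Regional Court:
  (a) The amount in controversy is $68,000, which meets the USD 25,000 floor. Met.
  (b) The operative events occurred in Seldale. And the carve-out is inapplicable — the plaintiff resides in Merhaven, not Seldale. Condition met.
  (c) The corporate defendant(s) have their principal place of business in Harkmont, not Seldale. But the amount in controversy is 68,000 dollars, which meets the $50,000 floor, and the 'unless' clause therefore excuses the requirement. Satisfied.
  (d) The plaintiff resides in Merhaven, which is not Seldale. Condition met.
  → The court has jurisdiction.
The Civil Court of Seldale:
  (a) The amount in controversy is 68,000 dollars, which meets the $20,000 floor. Condition met.
  (b) The property lies in Seldale, so one alternative holds. Met.
  (c) The plaintiff resides in Merhaven, which is not Seldale, so this disjunct is met. Condition met.
  (d) The operative events occurred in Seldale. Satisfied.
  (e) The defendants reside as follows — Varga Holdings in Harkmont, Beck Quill in Istholm — not all in Seldale. However, the amount in controversy is 68,000 dollars, which meets the 5,000 dollars floor, so the 'unless' proviso supplies this condition. Condition met.
  → Jurisdiction lies.
The Circuit Court of Merhaven:
  (a) The amount in controversy is 68,000 dollars, which meets the 50,000 dollars floor, so one alternative holds. Condition met.
  (b) The amount in controversy is USD 68,000, which meets the USD 50,000 floor, so one alternative holds. Met.
  (c) The plaintiff resides in Merhaven, so this disjunct is met. Met.
  (d) The corporate defendant(s) are organised in Harkmont, not Merhaven; the operative events occurred in Seldale, not Merhaven — no alternative holds. But the amount in controversy is 68,000 dollars, which meets the $67,500 floor, and the 'unless' clause therefore excuses the requirement. Met.
  (e) Varga Holdings resides in Harkmont. Condition met.
  → The court has jurisdiction.
The Merhaven Regional Court:
  (a) The amount in controversy is USD 68,000, which meets the USD 58,000 floor, so one alternative holds. Condition met.
  (b) The amount in controversy is 68,000 dollars, within the $250,000 ceiling, which satisfies one of the alternatives. Met.
  (c) Talia Tansy resides in Merhaven. Condition met.
  (d) The claim is a property claim, not a consumer claim. Satisfied.
  → The court has jurisdiction.
Courts with jurisdiction: the Seldale Regional Court, the Civil Court of Seldale, the Circuit Court of Merhaven, the Merhaven Regional Court — 4 in total.

4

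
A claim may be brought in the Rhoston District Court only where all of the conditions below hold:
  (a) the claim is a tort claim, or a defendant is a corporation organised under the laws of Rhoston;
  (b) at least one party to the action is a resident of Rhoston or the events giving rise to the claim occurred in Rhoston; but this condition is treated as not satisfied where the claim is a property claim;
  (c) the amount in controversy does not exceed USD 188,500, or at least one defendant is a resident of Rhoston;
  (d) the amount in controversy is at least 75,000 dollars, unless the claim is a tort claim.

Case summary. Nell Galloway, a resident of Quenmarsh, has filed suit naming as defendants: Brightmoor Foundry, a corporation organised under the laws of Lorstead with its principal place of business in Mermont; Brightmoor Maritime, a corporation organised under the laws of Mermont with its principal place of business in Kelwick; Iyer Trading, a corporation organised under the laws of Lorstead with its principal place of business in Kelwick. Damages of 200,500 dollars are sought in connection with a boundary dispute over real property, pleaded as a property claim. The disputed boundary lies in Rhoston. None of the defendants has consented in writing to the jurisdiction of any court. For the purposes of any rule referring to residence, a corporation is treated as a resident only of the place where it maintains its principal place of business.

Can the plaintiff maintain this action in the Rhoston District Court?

The Rhoston District Court:
  (a) The claim is a property claim, not a tort claim; the corporate defendant(s) are organised in Lorstead, Mermont, not Rhoston — every alternative fails. Not met.
  (b) The operative events occurred in Rhoston, so one alternative holds. However, the claim is a property claim, which falls within the stated exception and so defeats the condition. Not satisfied.
  (c) The amount in controversy is $200,500, above the 188,500 dollars ceiling; no defendant resides in Rhoston (they reside in Mermont, Kelwick, Kelwick) — every alternative fails. Fails.
  (d) The amount in controversy is $200,500, which meets the $75,000 floor. Condition met.
  → Not every requirement is met — no jurisdiction.

No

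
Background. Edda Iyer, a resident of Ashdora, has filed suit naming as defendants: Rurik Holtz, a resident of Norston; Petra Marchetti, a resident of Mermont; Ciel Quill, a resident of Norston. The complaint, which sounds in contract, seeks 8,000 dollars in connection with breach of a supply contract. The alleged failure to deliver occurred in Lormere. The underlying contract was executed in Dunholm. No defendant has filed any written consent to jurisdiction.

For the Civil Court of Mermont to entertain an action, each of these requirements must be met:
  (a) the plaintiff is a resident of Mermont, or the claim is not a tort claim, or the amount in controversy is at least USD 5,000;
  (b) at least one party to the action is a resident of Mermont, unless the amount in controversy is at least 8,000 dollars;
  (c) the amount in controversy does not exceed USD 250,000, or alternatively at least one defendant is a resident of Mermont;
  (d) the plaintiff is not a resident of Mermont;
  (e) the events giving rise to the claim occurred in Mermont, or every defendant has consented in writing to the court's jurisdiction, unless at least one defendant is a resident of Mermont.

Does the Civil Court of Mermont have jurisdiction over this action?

Yes

The Civil Court of Mermont:
  (a) The claim is a contract claim, not a tort claim, so one alternative holds. Condition met.
  (b) Petra Marchetti resides in Mermont. Met.
  (c) The amount in controversy is USD 8,000, within the 250,000 dollars ceiling — that alternative is enough. Condition met.
  (d) The plaintiff resides in Ashdora, which is not Mermont. Met.
  (e) The operative events occurred in Lormere, not Mermont; no such written consent has been filed — every alternative fails. However, Petra Marchetti resides in Mermont, so the 'unless' proviso supplies this condition. Satisfied.
  → All conditions met; jurisdiction exists.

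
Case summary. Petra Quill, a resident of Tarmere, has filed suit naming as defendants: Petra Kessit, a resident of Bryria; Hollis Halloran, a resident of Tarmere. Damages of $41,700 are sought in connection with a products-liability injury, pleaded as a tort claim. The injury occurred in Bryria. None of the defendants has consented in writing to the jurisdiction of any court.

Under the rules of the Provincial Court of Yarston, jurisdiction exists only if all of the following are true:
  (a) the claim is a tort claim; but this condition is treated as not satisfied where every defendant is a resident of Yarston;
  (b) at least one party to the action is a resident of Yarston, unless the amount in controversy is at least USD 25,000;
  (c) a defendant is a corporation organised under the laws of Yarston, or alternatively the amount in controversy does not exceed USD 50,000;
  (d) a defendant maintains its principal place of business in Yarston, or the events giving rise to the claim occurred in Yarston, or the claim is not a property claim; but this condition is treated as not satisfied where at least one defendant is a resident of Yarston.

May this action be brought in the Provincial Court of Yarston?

The Provincial Court of Yarston:
  (a) The claim is a tort claim. The carve-out does not apply: the defendants reside as follows — Petra Kessit in Bryria, Hollis Halloran in Tarmere — not all in Yarston. Met.
  (b) No party resides in Yarston. However, the amount in controversy is USD 41,700, which meets the $25,000 floor, so the 'unless' proviso supplies this condition. Met.
  (c) The amount in controversy is USD 41,700, within the $50,000 ceiling, which satisfies one of the alternatives. Met.
  (d) The claim is a tort claim, not a property claim, which satisfies one of the alternatives. And the carve-out is inapplicable — no defendant resides in Yarston (they reside in Bryria, Tarmere). Met.
  → Every requirement is satisfied — jurisdiction.

Yes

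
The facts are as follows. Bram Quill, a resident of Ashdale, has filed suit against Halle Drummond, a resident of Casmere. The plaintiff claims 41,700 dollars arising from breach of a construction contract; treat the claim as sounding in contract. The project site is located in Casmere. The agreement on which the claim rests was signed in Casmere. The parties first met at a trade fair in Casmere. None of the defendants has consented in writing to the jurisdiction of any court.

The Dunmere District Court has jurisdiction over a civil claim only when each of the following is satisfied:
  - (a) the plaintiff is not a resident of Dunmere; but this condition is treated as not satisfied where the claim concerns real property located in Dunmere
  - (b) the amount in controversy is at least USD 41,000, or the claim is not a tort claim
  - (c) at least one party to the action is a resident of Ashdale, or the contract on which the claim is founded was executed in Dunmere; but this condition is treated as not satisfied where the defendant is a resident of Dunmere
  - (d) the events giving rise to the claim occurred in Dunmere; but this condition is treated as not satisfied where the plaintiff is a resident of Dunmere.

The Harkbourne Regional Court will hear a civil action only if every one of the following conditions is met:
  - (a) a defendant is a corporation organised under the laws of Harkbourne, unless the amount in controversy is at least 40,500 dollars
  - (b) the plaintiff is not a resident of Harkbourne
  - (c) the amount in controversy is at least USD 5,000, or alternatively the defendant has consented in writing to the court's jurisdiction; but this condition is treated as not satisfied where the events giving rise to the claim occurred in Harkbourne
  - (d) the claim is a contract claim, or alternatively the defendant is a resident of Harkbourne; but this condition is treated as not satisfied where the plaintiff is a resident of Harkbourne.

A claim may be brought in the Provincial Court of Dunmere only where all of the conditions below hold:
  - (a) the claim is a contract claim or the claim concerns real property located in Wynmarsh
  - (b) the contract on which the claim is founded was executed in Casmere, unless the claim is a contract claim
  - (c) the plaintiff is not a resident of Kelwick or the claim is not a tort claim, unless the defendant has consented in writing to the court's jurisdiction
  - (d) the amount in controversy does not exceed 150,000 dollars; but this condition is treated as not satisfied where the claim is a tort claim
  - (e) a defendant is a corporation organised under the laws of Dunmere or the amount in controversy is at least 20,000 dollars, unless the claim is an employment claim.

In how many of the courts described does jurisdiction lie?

The Dunmere District Court:
  (a) The plaintiff resides in Ashdale, which is not Dunmere. And the carve-out is inapplicable — the claim does not concern real property. Condition met.
  (b) The amount in controversy is USD 41,700, which meets the USD 41,000 floor — that alternative is enough. Condition met.
  (c) Bram Quill resides in Ashdale, so one alternative holds. And the carve-out is inapplicable — the defendant resides in Casmere, not Dunmere. Met.
  (d) The operative events occurred in Casmere, not Dunmere. Condition not met.
  → No jurisdiction.
The Harkbourne Regional Court:
  (a) No defendant is a corporation. However, the amount in controversy is $41,700, which meets the $40,500 floor, so the 'unless' proviso supplies this condition. Met.
  (b) The plaintiff resides in Ashdale, which is not Harkbourne. Satisfied.
  (c) The amount in controversy is USD 41,700, which meets the 5,000 dollars floor — that alternative is enough. And the carve-out is inapplicable — the operative events occurred in Casmere, not Harkbourne. Met.
  (d) The claim is a contract claim, so this disjunct is met. And the carve-out is inapplicable — the plaintiff resides in Ashdale, not Harkbourne. Met.
  → Every requirement is satisfied — jurisdiction.
The Provincial Court of Dunmere:
  (a) The claim is a contract claim, so this disjunct is met. Condition met.
  (b) The contract was executed in Casmere. Condition met.
  (c) The plaintiff resides in Ashdale, which is not Kelwick — that alternative is enough. Condition met.
  (d) The amount in controversy is 41,700 dollars, within the $150,000 ceiling. The exception is not triggered, since the claim is a contract claim, not a tort claim. Met.
  (e) The amount in controversy is 41,700 dollars, which meets the USD 20,000 floor, so one alternative holds. Condition met.
  → Every requirement is satisfied — jurisdiction.
Courts with jurisdiction: the Harkbourne Regional Court, the Provincial Court of Dunmere — 2 in total.

2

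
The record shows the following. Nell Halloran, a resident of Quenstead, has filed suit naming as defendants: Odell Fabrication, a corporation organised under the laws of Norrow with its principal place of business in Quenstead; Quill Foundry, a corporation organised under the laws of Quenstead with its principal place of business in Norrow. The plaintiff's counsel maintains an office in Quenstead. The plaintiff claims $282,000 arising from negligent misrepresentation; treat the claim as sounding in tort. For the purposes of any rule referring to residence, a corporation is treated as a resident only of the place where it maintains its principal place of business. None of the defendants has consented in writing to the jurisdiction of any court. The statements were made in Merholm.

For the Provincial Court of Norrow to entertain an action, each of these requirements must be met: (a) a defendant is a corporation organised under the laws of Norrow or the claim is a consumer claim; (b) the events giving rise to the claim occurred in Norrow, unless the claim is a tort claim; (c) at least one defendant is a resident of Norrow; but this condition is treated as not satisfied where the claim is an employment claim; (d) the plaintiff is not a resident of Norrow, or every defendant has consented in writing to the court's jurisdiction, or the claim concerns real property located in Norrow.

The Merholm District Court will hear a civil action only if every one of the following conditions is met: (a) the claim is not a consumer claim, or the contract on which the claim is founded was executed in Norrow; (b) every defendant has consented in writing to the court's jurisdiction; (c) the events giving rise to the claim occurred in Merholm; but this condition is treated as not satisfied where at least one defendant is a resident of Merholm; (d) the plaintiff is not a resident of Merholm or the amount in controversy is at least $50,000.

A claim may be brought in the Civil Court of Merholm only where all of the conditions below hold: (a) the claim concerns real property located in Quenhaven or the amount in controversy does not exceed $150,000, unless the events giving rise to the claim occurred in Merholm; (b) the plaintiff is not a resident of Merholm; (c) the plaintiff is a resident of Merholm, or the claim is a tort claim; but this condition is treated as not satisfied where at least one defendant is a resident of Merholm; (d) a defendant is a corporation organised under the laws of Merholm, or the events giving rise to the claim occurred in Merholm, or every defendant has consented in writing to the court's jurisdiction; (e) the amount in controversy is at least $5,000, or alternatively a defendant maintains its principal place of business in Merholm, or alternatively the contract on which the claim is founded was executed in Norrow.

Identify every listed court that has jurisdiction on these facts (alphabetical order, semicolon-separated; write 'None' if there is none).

The Provincial Court of Norrow:
  (a) Odell Fabrication is organised under the laws of Norrow, so one alternative holds. Condition met.
  (b) The operative events occurred in Merholm, not Norrow. The proviso rescues it, though: the claim is a tort claim. Condition met.
  (c) Quill Foundry resides in Norrow. The exception is not triggered, since the claim is a tort claim, not an employment claim. Met.
  (d) The plaintiff resides in Quenstead, which is not Norrow, so this disjunct is met. Satisfied.
  → Jurisdiction lies.
The Merholm District Court:
  (a) The claim is a tort claim, not a consumer claim, so one alternative holds. Met.
  (b) No such written consent has been filed. Condition not met.
  (c) The operative events occurred in Merholm. And the carve-out is inapplicable — no defendant resides in Merholm (they reside in Quenstead, Norrow). Condition met.
  (d) The plaintiff resides in Quenstead, which is not Merholm, which satisfies one of the alternatives. Condition met.
  → No jurisdiction.
The Civil Court of Merholm:
  (a) The claim does not concern real property; the amount in controversy is USD 282,000, above the $150,000 ceiling — no alternative holds. However, the operative events occurred in Merholm, so the 'unless' proviso supplies this condition. Condition met.
  (b) The plaintiff resides in Quenstead, which is not Merholm. Satisfied.
  (c) The claim is a tort claim — that alternative is enough. And the carve-out is inapplicable — no defendant resides in Merholm (they reside in Quenstead, Norrow). Met.
  (d) The operative events occurred in Merholm, which satisfies one of the alternatives. Satisfied.
  (e) The amount in controversy is USD 282,000, which meets the 5,000 dollars floor, so this disjunct is met. Condition met.
  → The court has jurisdiction.

the Civil Court of Merholm; the Provincial Court of Norrow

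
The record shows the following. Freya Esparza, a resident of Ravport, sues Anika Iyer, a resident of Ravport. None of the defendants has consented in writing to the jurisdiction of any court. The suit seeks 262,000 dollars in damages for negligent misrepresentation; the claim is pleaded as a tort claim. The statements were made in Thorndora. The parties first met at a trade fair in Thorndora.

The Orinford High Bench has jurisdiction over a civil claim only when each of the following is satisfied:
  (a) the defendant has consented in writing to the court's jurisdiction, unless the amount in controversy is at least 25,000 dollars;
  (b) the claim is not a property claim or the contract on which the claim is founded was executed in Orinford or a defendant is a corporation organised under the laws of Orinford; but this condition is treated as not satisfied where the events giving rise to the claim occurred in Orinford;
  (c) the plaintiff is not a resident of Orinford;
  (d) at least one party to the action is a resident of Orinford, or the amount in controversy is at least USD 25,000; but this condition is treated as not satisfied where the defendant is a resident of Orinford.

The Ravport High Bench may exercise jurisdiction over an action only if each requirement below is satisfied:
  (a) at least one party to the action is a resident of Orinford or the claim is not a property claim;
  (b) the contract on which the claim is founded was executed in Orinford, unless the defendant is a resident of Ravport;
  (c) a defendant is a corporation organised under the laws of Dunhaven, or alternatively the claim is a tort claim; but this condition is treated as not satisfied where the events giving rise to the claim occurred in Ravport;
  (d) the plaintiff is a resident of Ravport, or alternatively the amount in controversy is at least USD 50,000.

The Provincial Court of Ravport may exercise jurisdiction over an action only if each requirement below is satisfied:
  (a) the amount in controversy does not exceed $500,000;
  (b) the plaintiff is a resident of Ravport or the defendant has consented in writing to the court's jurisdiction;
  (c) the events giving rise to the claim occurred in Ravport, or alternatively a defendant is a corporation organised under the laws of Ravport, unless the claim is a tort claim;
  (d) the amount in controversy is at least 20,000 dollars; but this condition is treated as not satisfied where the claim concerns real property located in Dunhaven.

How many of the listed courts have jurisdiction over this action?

3

The Orinford High Bench:
  (a) No such written consent has been filed. But the amount in controversy is $262,000, which meets the $25,000 floor, and the 'unless' clause therefore excuses the requirement. Satisfied.
  (b) The claim is a tort claim, not a property claim, so this disjunct is met. And the carve-out is inapplicable — the operative events occurred in Thorndora, not Orinford. Satisfied.
  (c) The plaintiff resides in Ravport, which is not Orinford. Satisfied.
  (d) The amount in controversy is 262,000 dollars, which meets the USD 25,000 floor — that alternative is enough. And the carve-out is inapplicable — the defendant resides in Ravport, not Orinford. Satisfied.
  → Every requirement is satisfied — jurisdiction.
The Ravport High Bench:
  (a) The claim is a tort claim, not a property claim, so this disjunct is met. Condition met.
  (b) No contract (and hence no place of execution) is alleged. However, the defendant resides in Ravport, so the 'unless' proviso supplies this condition. Met.
  (c) The claim is a tort claim, which satisfies one of the alternatives. And the carve-out is inapplicable — the operative events occurred in Thorndora, not Ravport. Condition met.
  (d) The plaintiff resides in Ravport, which satisfies one of the alternatives. Met.
  → Jurisdiction lies.
The Provincial Court of Ravport:
  (a) The amount in controversy is $262,000, within the 500,000 dollars ceiling. Satisfied.
  (b) The plaintiff resides in Ravport — that alternative is enough. Satisfied.
  (c) The operative events occurred in Thorndora, not Ravport; no defendant is a corporation — none of the alternatives is met. The proviso rescues it, though: the claim is a tort claim. Met.
  (d) The amount in controversy is USD 262,000, which meets the 20,000 dollars floor. The carve-out does not apply: the claim does not concern real property. Condition met.
  → Jurisdiction lies.
Courts with jurisdiction: the Orinford High Bench, the Ravport High Bench, the Provincial Court of Ravport — 3 in total.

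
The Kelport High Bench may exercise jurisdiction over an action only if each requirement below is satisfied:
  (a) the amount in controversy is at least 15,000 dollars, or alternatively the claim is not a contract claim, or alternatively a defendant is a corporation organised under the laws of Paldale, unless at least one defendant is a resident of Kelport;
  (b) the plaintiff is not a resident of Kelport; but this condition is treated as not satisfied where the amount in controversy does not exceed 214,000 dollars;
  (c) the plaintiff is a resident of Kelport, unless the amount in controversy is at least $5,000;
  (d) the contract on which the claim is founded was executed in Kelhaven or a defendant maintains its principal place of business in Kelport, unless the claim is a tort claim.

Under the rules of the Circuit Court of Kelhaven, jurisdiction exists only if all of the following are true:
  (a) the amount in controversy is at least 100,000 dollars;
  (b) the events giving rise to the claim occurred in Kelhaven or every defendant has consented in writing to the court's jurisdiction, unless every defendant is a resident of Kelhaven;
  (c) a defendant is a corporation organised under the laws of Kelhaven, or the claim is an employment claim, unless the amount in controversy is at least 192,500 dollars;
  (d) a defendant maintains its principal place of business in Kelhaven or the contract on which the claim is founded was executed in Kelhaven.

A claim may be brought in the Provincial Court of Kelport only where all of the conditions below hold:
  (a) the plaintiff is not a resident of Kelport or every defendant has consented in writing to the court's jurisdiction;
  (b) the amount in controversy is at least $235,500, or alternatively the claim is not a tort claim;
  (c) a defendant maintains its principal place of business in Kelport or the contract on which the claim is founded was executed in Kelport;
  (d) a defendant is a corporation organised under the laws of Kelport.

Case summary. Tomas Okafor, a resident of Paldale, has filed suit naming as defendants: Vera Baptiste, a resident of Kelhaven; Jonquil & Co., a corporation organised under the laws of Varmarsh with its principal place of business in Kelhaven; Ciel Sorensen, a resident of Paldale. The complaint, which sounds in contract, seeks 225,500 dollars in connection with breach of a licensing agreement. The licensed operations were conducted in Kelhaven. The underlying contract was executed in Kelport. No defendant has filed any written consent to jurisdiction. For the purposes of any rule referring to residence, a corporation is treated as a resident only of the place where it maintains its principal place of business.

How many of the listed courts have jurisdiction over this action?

The Kelport High Bench:
  (a) The amount in controversy is USD 225,500, which meets the 15,000 dollars floor, so one alternative holds. Met.
  (b) The plaintiff resides in Paldale, which is not Kelport. And the carve-out is inapplicable — the amount in controversy is USD 225,500, above the USD 214,000 ceiling. Met.
  (c) The plaintiff resides in Paldale, not Kelport. The proviso rescues it, though: the amount in controversy is 225,500 dollars, which meets the $5,000 floor. Condition met.
  (d) The contract was executed in Kelport, not Kelhaven; the corporate defendant(s) have their principal place of business in Kelhaven, not Kelport — every alternative fails. The proviso offers no rescue either, since the claim is a contract claim, not a tort claim. Not satisfied.
  → At least one condition fails; no jurisdiction.
The Circuit Court of Kelhaven:
  (a) The amount in controversy is USD 225,500, which meets the USD 100,000 floor. Met.
  (b) The operative events occurred in Kelhaven, so one alternative holds. Met.
  (c) The corporate defendant(s) are organised in Varmarsh, not Kelhaven; the claim is a contract claim, not an employment claim — none of the alternatives is met. However, the amount in controversy is USD 225,500, which meets the USD 192,500 floor, so the 'unless' proviso supplies this condition. Condition met.
  (d) Jonquil & Co. has its principal place of business in Kelhaven — that alternative is enough. Satisfied.
  → Jurisdiction lies.
The Provincial Court of Kelport:
  (a) The plaintiff resides in Paldale, which is not Kelport, so this disjunct is met. Satisfied.
  (b) The claim is a contract claim, not a tort claim, which satisfies one of the alternatives. Met.
  (c) The contract was executed in Kelport, which satisfies one of the alternatives. Met.
  (d) The corporate defendant(s) are organised in Varmarsh, not Kelport. Condition not met.
  → The court lacks jurisdiction.
Courts with jurisdiction: the Circuit Court of Kelhaven — 1 in total.

1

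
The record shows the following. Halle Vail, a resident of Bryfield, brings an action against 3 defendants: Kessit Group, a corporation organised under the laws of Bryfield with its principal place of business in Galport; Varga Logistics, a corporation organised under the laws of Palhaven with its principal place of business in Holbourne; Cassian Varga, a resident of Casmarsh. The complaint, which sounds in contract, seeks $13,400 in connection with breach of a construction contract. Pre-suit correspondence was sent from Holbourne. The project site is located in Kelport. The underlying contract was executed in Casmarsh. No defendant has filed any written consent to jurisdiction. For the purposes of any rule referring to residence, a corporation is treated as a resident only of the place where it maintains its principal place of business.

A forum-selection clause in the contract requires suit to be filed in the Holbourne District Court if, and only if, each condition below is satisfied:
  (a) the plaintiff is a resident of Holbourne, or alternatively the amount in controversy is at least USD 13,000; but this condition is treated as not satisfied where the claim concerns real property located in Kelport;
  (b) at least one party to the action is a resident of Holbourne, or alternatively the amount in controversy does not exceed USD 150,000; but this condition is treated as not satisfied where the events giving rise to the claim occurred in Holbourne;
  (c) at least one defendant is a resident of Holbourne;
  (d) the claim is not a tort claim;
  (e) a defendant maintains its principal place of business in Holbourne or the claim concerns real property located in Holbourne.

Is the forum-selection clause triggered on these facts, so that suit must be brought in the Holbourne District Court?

The Holbourne District Court:
  (a) The amount in controversy is USD 13,400, which meets the USD 13,000 floor, so one alternative holds. And the carve-out is inapplicable — the claim does not concern real property. Satisfied.
  (b) Varga Logistics resides in Holbourne — that alternative is enough. The carve-out does not apply: the operative events occurred in Kelport, not Holbourne. Satisfied.
  (c) Varga Logistics resides in Holbourne. Satisfied.
  (d) The claim is a contract claim, not a tort claim. Satisfied.
  (e) Varga Logistics has its principal place of business in Holbourne, so one alternative holds. Satisfied.
  → Forum clause is triggered.

Yes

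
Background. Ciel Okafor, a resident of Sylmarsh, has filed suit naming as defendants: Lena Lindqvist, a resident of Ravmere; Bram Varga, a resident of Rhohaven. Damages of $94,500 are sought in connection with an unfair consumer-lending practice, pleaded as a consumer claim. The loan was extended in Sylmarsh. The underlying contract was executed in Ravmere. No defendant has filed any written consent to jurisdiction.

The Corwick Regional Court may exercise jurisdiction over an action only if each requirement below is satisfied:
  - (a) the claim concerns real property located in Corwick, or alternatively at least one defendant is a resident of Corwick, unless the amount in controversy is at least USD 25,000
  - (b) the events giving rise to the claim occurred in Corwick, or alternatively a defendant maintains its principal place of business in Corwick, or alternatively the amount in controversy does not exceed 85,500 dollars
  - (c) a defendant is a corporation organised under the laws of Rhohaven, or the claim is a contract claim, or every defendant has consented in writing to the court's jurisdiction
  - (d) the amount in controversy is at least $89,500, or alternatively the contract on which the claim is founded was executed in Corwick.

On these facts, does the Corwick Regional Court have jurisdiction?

No

The Corwick Regional Court:
  (a) The claim does not concern real property; no defendant resides in Corwick (they reside in Ravmere, Rhohaven) — none of the alternatives is met. But the amount in controversy is USD 94,500, which meets the $25,000 floor, and the 'unless' clause therefore excuses the requirement. Satisfied.
  (b) The operative events occurred in Sylmarsh, not Corwick; no defendant is a corporation; the amount in controversy is 94,500 dollars, above the USD 85,500 ceiling — none of the alternatives is met. Not satisfied.
  (c) No defendant is a corporation; the claim is a consumer claim, not a contract claim; no such written consent has been filed — every alternative fails. Not met.
  (d) The amount in controversy is USD 94,500, which meets the USD 89,500 floor, so this disjunct is met. Met.
  → No jurisdiction.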